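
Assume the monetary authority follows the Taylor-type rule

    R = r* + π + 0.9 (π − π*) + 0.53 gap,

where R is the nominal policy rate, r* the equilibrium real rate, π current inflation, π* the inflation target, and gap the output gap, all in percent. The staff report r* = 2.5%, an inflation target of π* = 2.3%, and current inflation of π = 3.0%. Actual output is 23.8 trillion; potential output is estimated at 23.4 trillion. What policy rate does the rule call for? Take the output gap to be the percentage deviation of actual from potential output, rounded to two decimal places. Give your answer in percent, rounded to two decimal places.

Output gap = 100 × (23.8 − 23.4) / 23.4 = 1.71%.
R = 2.50 + 3.00 + 0.9 × (3.00 − 2.30) + 0.53 × 1.71
   = 2.50 + 3 + 0.63 + 0.9063 = 7.04

7.04%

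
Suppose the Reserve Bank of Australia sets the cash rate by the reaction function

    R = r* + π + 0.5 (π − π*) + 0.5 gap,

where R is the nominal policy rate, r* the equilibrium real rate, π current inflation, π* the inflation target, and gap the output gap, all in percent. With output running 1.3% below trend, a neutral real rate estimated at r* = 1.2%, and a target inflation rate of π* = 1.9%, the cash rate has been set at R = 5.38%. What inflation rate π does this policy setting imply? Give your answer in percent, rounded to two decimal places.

Output 1.3% below potential → gap = -1.3.
Collecting π: R = r* + (1 + 0.5) π − 0.5 π* + 0.5 gap
1.5 π = 5.38 − 1.2 + 0.5 × 1.9 − 0.5 × (-1.3) = 5.78
π = 5.78 / 1.5 = 3.85

3.85%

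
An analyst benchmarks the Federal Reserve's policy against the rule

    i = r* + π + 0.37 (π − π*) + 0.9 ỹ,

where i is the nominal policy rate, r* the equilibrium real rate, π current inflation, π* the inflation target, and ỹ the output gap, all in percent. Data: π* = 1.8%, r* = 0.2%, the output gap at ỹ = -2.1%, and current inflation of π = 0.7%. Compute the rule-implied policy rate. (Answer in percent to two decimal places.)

-1.40%

i = 0.2 + 0.7 + 0.37 × (0.7 − 1.8) + 0.9 × (-2.1)
   = 0.2 + 0.7 − 0.407 − 1.89 = -1.40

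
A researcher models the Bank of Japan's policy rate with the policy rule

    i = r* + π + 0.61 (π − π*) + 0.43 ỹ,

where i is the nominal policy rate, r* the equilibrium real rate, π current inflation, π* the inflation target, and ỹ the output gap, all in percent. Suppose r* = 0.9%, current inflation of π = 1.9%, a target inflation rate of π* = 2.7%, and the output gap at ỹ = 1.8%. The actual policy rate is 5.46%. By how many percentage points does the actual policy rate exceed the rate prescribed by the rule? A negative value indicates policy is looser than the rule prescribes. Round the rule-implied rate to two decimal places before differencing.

i = 0.9 + 1.9 + 0.61 × (1.9 − 2.7) + 0.43 × 1.8
   = 0.9 + 1.9 − 0.488 + 0.774 = 3.09
Deviation = 5.46 − 3.09 = 2.37 pp.

2.37 pp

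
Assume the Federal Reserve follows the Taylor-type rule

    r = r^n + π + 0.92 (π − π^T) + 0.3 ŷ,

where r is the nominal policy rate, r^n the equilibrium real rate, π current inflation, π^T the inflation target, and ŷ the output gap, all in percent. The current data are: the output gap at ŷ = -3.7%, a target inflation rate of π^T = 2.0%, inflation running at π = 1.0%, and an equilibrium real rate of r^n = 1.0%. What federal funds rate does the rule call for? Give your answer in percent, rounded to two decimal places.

-0.03%

r = 1.0 + 1.0 + 0.92 × (1.0 − 2.0) + 0.3 × (-3.7)
   = 1.0 + 1 − 0.92 − 1.11 = -0.03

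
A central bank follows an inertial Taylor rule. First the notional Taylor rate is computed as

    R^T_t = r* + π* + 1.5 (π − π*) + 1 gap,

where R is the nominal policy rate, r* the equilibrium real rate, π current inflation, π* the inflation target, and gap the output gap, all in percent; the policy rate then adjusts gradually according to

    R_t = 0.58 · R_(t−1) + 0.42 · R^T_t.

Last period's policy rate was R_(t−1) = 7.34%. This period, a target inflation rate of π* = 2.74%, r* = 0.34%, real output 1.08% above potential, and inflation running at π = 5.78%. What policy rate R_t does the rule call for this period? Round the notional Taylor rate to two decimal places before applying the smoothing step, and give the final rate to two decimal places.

Output 1.08% above potential → gap = 1.08.
R^T_t = 0.34 + 2.74 + 1.5 × (5.78 − 2.74) + 1 × 1.08
   = 0.34 + 2.74 + 4.56 + 1.08 = 8.72
R_t = 0.58 × 7.34 + 0.42 × 8.72 = 4.2572 + 3.6624 = 7.92

7.92%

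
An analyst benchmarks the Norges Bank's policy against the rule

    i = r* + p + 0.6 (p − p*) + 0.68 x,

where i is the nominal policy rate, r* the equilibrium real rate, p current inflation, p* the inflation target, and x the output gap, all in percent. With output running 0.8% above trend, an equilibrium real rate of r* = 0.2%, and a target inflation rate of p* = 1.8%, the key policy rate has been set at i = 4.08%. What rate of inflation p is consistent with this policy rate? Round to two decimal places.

Output 0.8% above potential → x = 0.8.
Collecting p: i = r* + (1 + 0.6) p − 0.6 p* + 0.68 x
1.6 p = 4.08 − 0.2 + 0.6 × 1.8 − 0.68 × 0.8 = 4.416
p = 4.416 / 1.6 = 2.76

2.76%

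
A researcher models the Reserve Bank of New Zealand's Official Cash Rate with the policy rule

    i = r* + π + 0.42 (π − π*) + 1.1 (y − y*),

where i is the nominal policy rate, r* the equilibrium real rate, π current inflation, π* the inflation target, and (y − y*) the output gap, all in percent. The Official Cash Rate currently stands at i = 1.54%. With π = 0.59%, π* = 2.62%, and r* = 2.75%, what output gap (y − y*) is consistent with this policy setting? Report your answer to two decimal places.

1.1 (y − y*) = 1.54 − 2.75 − 0.59 − 0.42 × (0.59 − 2.62) = -0.9474
(y − y*) = -0.9474 / 1.1 = -0.86

-0.86%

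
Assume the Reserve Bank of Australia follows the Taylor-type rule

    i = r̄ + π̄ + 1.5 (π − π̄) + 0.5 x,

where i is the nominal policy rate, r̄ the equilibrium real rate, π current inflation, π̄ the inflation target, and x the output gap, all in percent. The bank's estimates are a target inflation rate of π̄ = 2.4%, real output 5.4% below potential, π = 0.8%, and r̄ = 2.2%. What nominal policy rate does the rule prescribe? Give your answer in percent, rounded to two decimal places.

-0.50%

Output 5.4% below potential → x = -5.4.
i = 2.2 + 2.4 + 1.5 × (0.8 − 2.4) + 0.5 × (-5.4)
   = 2.2 + 2.4 − 2.4 − 2.7 = -0.50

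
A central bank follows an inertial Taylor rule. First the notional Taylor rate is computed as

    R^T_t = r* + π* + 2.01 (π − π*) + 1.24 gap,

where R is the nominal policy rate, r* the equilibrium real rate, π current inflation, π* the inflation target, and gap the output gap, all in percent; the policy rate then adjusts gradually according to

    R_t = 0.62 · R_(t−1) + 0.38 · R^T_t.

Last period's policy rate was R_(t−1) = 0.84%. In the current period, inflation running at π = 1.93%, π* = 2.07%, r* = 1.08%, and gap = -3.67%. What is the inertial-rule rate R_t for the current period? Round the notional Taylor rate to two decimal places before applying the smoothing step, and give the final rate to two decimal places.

R^T_t = 1.08 + 2.07 + 2.01 × (1.93 − 2.07) + 1.24 × (-3.67)
   = 1.08 + 2.07 − 0.2814 − 4.5508 = -1.68
R_t = 0.62 × 0.84 + 0.38 × (-1.68) = 0.5208 − 0.6384 = -0.12

-0.12%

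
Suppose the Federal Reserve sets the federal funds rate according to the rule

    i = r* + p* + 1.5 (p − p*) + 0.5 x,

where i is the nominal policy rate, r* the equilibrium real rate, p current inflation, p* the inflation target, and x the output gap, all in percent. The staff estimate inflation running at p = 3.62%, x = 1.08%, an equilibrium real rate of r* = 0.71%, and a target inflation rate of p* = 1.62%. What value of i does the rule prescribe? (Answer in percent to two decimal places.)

5.87%

i = 0.71 + 1.62 + 1.5 × (3.62 − 1.62) + 0.5 × 1.08
   = 0.71 + 1.62 + 3 + 0.54 = 5.87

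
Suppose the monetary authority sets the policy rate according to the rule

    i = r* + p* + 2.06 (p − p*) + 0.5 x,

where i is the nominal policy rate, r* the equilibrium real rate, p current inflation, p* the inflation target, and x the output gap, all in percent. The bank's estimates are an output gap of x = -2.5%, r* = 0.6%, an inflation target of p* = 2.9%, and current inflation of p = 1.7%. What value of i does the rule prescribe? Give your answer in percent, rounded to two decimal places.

i = 0.6 + 2.9 + 2.06 × (1.7 − 2.9) + 0.5 × (-2.5)
   = 0.6 + 2.9 − 2.472 − 1.25 = -0.22

-0.22%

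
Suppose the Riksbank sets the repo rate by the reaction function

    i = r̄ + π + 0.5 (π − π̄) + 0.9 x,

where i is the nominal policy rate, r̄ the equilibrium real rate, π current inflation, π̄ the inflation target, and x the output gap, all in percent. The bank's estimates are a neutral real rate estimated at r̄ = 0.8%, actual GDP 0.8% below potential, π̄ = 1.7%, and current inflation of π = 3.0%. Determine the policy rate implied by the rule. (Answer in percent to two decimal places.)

3.73%

Output 0.8% below potential → x = -0.8.
i = 0.8 + 3.0 + 0.5 × (3.0 − 1.7) + 0.9 × (-0.8)
   = 0.8 + 3 + 0.65 − 0.72 = 3.73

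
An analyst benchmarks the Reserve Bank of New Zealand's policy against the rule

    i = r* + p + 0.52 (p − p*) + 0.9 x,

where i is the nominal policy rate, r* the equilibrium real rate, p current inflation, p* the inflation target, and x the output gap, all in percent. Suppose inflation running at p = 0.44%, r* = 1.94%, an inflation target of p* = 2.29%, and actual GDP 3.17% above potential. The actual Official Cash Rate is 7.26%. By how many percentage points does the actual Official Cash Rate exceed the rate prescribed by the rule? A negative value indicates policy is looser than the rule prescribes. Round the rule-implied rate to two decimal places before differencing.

Output 3.17% above potential → x = 3.17.
i = 1.94 + 0.44 + 0.52 × (0.44 − 2.29) + 0.9 × 3.17
   = 1.94 + 0.44 − 0.962 + 2.853 = 4.27
Deviation = 7.26 − 4.27 = 2.99 pp.

2.99 pp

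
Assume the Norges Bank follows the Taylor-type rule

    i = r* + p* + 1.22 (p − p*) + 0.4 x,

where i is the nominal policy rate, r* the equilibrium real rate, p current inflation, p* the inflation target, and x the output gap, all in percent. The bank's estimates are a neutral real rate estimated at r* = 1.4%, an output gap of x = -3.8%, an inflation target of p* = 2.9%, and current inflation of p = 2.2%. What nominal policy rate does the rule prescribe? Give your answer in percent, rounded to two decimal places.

i = 1.4 + 2.9 + 1.22 × (2.2 − 2.9) + 0.4 × (-3.8)
   = 1.4 + 2.9 − 0.854 − 1.52 = 1.93

1.93%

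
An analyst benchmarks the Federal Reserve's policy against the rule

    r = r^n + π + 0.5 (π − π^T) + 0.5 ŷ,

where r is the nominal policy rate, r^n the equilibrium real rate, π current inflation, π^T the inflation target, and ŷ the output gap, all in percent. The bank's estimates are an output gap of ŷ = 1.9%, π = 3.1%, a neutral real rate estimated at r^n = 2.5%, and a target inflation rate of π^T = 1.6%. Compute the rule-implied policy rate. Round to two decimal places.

7.30%

r = 2.5 + 3.1 + 0.5 × (3.1 − 1.6) + 0.5 × 1.9
   = 2.5 + 3.1 + 0.75 + 0.95 = 7.30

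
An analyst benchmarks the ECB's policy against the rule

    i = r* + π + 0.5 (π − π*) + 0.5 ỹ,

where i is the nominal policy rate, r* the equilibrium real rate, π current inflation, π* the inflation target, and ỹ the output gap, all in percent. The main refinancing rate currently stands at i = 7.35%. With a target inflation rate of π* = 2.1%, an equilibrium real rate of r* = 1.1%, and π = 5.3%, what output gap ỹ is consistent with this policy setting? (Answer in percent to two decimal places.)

0.5 ỹ = 7.35 − 1.1 − 5.3 − 0.5 × (5.3 − 2.1) = -0.65
ỹ = -0.65 / 0.5 = -1.30

-1.30%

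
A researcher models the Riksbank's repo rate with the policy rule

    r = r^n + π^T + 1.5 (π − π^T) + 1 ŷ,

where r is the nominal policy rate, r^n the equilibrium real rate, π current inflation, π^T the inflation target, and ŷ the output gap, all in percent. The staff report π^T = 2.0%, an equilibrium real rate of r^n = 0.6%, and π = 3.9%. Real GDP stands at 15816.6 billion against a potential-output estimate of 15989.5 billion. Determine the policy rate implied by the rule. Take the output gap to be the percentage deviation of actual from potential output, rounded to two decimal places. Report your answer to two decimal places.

Output gap = 100 × (15816.6 − 15989.5) / 15989.5 = -1.08%.
r = 0.60 + 2.00 + 1.5 × (3.90 − 2.00) + 1 × (-1.08)
   = 0.60 + 2 + 2.85 − 1.08 = 4.37

4.37%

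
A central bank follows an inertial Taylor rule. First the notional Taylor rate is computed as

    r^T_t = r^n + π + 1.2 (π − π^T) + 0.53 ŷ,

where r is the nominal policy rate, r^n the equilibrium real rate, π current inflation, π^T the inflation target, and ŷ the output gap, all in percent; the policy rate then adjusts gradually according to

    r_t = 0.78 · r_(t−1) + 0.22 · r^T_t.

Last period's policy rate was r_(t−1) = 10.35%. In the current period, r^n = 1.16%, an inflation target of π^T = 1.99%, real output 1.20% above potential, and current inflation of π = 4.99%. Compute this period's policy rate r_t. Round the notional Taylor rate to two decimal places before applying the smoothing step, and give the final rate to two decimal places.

Output 1.20% above potential → ŷ = 1.20.
r^T_t = 1.16 + 4.99 + 1.2 × (4.99 − 1.99) + 0.53 × 1.20
   = 1.16 + 4.99 + 3.6 + 0.636 = 10.39
r_t = 0.78 × 10.35 + 0.22 × 10.39 = 8.073 + 2.2858 = 10.36

10.36%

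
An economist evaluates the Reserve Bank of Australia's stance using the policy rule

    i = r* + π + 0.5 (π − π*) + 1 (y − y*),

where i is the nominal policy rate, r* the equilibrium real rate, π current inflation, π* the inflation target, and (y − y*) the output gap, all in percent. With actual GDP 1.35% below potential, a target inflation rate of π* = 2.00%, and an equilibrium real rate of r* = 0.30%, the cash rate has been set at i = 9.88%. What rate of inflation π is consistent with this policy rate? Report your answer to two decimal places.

Output 1.35% below potential → (y − y*) = -1.35.
Collecting π: i = r* + (1 + 0.5) π − 0.5 π* + 1 (y − y*)
1.5 π = 9.88 − 0.30 + 0.5 × 2.00 − 1 × (-1.35) = 11.93
π = 11.93 / 1.5 = 7.95

7.95%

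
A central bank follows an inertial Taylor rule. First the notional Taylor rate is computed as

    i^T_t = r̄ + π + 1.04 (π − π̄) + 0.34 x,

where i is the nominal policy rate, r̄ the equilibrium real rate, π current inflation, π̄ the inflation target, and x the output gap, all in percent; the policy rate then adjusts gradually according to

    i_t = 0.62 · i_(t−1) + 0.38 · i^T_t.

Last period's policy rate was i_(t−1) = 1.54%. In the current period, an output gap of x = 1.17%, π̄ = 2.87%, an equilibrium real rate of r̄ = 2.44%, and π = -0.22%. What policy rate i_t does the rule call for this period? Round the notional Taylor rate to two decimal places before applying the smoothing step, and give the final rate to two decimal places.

i^T_t = 2.44 + (-0.22) + 1.04 × (-0.22 − 2.87) + 0.34 × 1.17
   = 2.44 − 0.22 − 3.2136 + 0.3978 = -0.60
i_t = 0.62 × 1.54 + 0.38 × (-0.60) = 0.9548 − 0.228 = 0.73

0.73%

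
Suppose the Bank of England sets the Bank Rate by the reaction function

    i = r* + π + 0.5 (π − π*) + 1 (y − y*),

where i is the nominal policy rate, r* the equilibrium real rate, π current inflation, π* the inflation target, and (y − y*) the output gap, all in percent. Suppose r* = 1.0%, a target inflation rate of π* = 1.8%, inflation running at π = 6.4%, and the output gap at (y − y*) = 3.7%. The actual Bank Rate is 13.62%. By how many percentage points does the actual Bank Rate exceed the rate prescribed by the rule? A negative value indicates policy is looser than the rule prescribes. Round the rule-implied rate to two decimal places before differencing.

i = 1.0 + 6.4 + 0.5 × (6.4 − 1.8) + 1 × 3.7
   = 1.0 + 6.4 + 2.3 + 3.7 = 13.40
Deviation = 13.62 − 13.40 = 0.22 pp.

0.22 pp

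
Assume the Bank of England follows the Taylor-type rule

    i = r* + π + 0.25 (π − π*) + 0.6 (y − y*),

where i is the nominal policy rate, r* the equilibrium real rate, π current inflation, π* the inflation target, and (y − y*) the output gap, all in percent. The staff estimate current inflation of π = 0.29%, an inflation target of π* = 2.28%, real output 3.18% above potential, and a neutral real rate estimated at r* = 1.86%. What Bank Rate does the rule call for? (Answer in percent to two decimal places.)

3.56%

Output 3.18% above potential → (y − y*) = 3.18.
i = 1.86 + 0.29 + 0.25 × (0.29 − 2.28) + 0.6 × 3.18
   = 1.86 + 0.29 − 0.4975 + 1.908 = 3.56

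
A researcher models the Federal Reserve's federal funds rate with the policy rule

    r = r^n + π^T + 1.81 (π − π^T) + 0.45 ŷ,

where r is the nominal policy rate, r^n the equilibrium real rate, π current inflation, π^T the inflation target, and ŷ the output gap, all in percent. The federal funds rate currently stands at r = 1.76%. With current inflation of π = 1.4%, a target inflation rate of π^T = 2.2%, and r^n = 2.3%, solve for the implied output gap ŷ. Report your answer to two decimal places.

0.45 ŷ = 1.76 − 2.3 − 2.2 − 1.81 × (1.4 − 2.2) = -1.292
ŷ = -1.292 / 0.45 = -2.87

-2.87%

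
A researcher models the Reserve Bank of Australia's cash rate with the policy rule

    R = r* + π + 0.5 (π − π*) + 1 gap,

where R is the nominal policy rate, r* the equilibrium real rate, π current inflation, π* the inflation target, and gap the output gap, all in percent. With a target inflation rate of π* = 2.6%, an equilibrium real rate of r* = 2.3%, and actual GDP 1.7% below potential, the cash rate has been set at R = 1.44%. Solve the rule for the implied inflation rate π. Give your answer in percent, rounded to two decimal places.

Output 1.7% below potential → gap = -1.7.
Collecting π: R = r* + (1 + 0.5) π − 0.5 π* + 1 gap
1.5 π = 1.44 − 2.3 + 0.5 × 2.6 − 1 × (-1.7) = 2.14
π = 2.14 / 1.5 = 1.43

1.43%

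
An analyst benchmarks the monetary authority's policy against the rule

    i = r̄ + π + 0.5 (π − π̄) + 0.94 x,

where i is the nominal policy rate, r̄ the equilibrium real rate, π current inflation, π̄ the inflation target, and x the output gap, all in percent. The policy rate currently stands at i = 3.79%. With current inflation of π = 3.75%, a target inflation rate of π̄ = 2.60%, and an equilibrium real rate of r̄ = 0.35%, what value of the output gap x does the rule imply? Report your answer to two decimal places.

-0.94%

0.94 x = 3.79 − 0.35 − 3.75 − 0.5 × (3.75 − 2.60) = -0.885
x = -0.885 / 0.94 = -0.94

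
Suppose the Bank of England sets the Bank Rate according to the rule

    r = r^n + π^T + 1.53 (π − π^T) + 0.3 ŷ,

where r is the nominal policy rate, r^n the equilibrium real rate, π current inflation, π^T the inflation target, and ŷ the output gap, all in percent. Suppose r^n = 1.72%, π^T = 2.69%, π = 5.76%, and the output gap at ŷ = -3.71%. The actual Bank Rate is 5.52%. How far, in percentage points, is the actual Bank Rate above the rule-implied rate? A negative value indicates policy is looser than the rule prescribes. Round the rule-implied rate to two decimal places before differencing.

r = 1.72 + 2.69 + 1.53 × (5.76 − 2.69) + 0.3 × (-3.71)
   = 1.72 + 2.69 + 4.6971 − 1.113 = 7.99
Deviation = 5.52 − 7.99 = -2.47 pp.

-2.47 pp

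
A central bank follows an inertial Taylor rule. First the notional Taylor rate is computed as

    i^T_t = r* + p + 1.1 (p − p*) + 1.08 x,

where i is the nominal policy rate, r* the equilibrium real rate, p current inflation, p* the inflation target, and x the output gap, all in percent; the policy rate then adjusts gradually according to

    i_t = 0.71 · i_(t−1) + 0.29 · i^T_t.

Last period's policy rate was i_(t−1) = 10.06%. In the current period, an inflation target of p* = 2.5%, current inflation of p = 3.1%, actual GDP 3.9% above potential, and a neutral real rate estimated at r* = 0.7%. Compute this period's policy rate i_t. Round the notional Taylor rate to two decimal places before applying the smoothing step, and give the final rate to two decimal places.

9.66%

Output 3.9% above potential → x = 3.9.
i^T_t = 0.7 + 3.1 + 1.1 × (3.1 − 2.5) + 1.08 × 3.9
   = 0.7 + 3.1 + 0.66 + 4.212 = 8.67
i_t = 0.71 × 10.06 + 0.29 × 8.67 = 7.1426 + 2.5143 = 9.66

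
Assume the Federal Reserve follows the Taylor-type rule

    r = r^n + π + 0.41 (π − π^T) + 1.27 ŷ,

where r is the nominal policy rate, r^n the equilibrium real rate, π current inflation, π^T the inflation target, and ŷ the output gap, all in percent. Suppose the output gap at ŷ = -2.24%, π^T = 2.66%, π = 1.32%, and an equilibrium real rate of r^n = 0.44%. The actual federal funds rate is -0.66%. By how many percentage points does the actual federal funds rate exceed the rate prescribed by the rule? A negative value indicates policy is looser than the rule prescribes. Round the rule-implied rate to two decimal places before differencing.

r = 0.44 + 1.32 + 0.41 × (1.32 − 2.66) + 1.27 × (-2.24)
   = 0.44 + 1.32 − 0.5494 − 2.8448 = -1.63
Deviation = -0.66 − (-1.63) = 0.97 pp.

0.97 pp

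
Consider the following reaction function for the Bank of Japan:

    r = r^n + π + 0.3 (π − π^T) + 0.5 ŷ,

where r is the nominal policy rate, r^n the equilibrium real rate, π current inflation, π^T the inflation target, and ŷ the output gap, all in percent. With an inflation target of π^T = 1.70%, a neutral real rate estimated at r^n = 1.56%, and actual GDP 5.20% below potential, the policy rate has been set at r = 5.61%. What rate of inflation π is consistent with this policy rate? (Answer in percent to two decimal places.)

5.51%

Output 5.20% below potential → ŷ = -5.20.
Collecting π: r = r^n + (1 + 0.3) π − 0.3 π^T + 0.5 ŷ
1.3 π = 5.61 − 1.56 + 0.3 × 1.70 − 0.5 × (-5.20) = 7.16
π = 7.16 / 1.3 = 5.51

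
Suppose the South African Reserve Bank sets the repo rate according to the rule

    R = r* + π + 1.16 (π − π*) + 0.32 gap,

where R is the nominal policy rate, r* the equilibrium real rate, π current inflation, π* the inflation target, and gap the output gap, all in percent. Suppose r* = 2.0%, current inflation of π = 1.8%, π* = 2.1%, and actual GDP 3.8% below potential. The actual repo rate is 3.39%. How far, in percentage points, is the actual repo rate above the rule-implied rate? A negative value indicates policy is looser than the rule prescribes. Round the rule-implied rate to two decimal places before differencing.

1.15 pp

Output 3.8% below potential → gap = -3.8.
R = 2.0 + 1.8 + 1.16 × (1.8 − 2.1) + 0.32 × (-3.8)
   = 2.0 + 1.8 − 0.348 − 1.216 = 2.24
Deviation = 3.39 − 2.24 = 1.15 pp.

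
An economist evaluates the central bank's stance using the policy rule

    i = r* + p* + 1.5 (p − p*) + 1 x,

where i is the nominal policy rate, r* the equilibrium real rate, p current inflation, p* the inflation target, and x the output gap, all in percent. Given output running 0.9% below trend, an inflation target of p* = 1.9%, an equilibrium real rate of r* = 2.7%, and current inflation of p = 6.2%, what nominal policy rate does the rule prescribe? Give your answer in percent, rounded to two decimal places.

10.15%

Output 0.9% below potential → x = -0.9.
i = 2.7 + 1.9 + 1.5 × (6.2 − 1.9) + 1 × (-0.9)
   = 2.7 + 1.9 + 6.45 − 0.9 = 10.15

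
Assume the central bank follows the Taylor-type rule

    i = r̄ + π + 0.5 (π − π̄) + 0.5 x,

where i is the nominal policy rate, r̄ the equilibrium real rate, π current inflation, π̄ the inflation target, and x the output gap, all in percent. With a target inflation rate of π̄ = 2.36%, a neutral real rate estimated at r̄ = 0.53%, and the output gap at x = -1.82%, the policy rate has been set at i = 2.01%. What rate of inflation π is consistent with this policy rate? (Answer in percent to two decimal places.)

2.38%

Collecting π: i = r̄ + (1 + 0.5) π − 0.5 π̄ + 0.5 x
1.5 π = 2.01 − 0.53 + 0.5 × 2.36 − 0.5 × (-1.82) = 3.57
π = 3.57 / 1.5 = 2.38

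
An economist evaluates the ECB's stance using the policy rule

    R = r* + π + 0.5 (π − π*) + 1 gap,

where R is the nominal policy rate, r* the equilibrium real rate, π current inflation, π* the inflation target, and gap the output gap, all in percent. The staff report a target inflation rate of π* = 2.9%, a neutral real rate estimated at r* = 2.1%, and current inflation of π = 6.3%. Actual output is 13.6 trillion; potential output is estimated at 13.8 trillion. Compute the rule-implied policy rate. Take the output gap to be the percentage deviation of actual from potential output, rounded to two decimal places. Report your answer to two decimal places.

8.65%

Output gap = 100 × (13.6 − 13.8) / 13.8 = -1.45%.
R = 2.10 + 6.30 + 0.5 × (6.30 − 2.90) + 1 × (-1.45)
   = 2.10 + 6.3 + 1.7 − 1.45 = 8.65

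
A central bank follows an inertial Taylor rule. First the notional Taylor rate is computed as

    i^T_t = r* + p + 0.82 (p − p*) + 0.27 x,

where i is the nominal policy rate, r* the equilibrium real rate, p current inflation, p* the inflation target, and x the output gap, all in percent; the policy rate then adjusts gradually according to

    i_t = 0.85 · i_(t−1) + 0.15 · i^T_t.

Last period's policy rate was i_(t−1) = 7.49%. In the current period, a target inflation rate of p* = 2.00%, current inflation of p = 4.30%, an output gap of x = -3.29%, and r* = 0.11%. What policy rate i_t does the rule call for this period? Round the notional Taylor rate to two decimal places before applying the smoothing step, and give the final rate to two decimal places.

7.18%

i^T_t = 0.11 + 4.30 + 0.82 × (4.30 − 2.00) + 0.27 × (-3.29)
   = 0.11 + 4.3 + 1.886 − 0.8883 = 5.41
i_t = 0.85 × 7.49 + 0.15 × 5.41 = 6.3665 + 0.8115 = 7.18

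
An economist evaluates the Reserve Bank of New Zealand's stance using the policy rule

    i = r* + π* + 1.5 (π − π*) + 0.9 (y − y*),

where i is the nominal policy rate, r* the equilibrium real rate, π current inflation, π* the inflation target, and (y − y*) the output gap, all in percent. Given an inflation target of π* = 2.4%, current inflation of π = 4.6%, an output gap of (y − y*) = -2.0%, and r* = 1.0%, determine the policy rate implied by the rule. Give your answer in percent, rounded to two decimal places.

4.90%

i = 1.0 + 2.4 + 1.5 × (4.6 − 2.4) + 0.9 × (-2.0)
   = 1.0 + 2.4 + 3.3 − 1.8 = 4.90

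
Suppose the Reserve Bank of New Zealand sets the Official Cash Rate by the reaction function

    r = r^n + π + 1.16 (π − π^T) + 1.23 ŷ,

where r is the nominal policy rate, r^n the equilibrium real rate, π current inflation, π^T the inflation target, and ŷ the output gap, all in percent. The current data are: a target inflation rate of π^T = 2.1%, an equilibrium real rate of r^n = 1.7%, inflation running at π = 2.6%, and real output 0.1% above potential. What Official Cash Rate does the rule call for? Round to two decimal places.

Output 0.1% above potential → ŷ = 0.1.
r = 1.7 + 2.6 + 1.16 × (2.6 − 2.1) + 1.23 × 0.1
   = 1.7 + 2.6 + 0.58 + 0.123 = 5.00

5.00%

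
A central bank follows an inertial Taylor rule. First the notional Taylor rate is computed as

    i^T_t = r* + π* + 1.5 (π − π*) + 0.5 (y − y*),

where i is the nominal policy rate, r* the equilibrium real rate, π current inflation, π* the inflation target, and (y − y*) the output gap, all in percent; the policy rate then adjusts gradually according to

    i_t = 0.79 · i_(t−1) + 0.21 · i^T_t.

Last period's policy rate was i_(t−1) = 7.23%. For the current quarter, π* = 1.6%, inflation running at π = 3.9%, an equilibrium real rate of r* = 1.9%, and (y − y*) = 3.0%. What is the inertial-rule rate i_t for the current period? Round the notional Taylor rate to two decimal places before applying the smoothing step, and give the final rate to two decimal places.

7.49%

i^T_t = 1.9 + 1.6 + 1.5 × (3.9 − 1.6) + 0.5 × 3.0
   = 1.9 + 1.6 + 3.45 + 1.5 = 8.45
i_t = 0.79 × 7.23 + 0.21 × 8.45 = 5.7117 + 1.7745 = 7.49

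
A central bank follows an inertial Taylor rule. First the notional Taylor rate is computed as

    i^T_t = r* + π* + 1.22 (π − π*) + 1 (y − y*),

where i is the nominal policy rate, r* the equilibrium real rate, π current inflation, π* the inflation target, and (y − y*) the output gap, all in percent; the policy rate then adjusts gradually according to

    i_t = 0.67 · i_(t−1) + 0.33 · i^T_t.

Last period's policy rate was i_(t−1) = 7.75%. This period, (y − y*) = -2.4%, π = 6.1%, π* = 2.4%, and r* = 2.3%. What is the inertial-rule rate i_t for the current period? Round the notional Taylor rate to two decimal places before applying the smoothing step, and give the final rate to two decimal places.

7.44%

i^T_t = 2.3 + 2.4 + 1.22 × (6.1 − 2.4) + 1 × (-2.4)
   = 2.3 + 2.4 + 4.514 − 2.4 = 6.81
i_t = 0.67 × 7.75 + 0.33 × 6.81 = 5.1925 + 2.2473 = 7.44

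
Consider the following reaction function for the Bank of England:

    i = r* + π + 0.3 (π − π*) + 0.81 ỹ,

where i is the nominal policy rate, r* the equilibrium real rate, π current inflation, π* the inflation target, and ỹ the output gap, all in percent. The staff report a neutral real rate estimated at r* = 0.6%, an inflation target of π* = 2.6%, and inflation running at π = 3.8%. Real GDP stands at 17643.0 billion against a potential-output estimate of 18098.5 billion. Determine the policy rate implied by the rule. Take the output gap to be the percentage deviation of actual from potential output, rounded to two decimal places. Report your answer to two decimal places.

2.72%

Output gap = 100 × (17643.0 − 18098.5) / 18098.5 = -2.52%.
i = 0.60 + 3.80 + 0.3 × (3.80 − 2.60) + 0.81 × (-2.52)
   = 0.60 + 3.8 + 0.36 − 2.0412 = 2.72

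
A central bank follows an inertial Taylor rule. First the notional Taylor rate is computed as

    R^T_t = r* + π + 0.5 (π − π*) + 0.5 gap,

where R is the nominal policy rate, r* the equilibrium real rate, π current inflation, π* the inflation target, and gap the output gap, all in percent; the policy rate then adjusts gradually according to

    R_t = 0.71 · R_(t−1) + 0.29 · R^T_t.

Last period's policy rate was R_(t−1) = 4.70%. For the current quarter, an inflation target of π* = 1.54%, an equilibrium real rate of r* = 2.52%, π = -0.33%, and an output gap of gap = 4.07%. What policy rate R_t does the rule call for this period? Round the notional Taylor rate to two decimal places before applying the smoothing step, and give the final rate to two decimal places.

4.29%

R^T_t = 2.52 + (-0.33) + 0.5 × (-0.33 − 1.54) + 0.5 × 4.07
   = 2.52 − 0.33 − 0.935 + 2.035 = 3.29
R_t = 0.71 × 4.70 + 0.29 × 3.29 = 3.337 + 0.9541 = 4.29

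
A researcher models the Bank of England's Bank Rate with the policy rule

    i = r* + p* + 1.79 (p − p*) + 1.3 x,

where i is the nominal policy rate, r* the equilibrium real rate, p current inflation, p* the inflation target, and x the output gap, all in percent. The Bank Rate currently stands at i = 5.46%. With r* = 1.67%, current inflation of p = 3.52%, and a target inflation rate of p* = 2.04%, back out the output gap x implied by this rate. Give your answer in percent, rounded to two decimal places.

-0.69%

1.3 x = 5.46 − 1.67 − 2.04 − 1.79 × (3.52 − 2.04) = -0.8992
x = -0.8992 / 1.3 = -0.69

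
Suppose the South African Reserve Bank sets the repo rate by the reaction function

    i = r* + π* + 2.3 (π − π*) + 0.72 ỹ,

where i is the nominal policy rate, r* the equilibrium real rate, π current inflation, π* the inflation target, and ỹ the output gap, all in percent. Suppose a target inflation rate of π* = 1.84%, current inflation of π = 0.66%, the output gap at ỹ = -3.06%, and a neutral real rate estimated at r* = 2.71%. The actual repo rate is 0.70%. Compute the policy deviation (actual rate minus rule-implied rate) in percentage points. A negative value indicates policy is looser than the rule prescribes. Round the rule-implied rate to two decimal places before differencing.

1.07 pp

i = 2.71 + 1.84 + 2.3 × (0.66 − 1.84) + 0.72 × (-3.06)
   = 2.71 + 1.84 − 2.714 − 2.2032 = -0.37
Deviation = 0.70 − (-0.37) = 1.07 pp.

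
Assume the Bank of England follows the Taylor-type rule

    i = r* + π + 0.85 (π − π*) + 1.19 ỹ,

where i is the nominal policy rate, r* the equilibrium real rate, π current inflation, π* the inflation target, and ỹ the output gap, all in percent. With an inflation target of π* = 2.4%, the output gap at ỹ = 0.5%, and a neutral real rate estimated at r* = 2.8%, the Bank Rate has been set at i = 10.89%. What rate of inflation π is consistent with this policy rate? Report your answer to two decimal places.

Collecting π: i = r* + (1 + 0.85) π − 0.85 π* + 1.19 ỹ
1.85 π = 10.89 − 2.8 + 0.85 × 2.4 − 1.19 × 0.5 = 9.535
π = 9.535 / 1.85 = 5.15

5.15%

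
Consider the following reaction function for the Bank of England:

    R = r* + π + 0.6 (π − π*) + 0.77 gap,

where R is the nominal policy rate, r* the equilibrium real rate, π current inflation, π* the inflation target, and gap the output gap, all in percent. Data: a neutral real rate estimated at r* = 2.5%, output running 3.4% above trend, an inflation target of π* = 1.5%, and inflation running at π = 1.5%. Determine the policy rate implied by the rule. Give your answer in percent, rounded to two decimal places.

6.62%

Output 3.4% above potential → gap = 3.4.
R = 2.5 + 1.5 + 0.6 × (1.5 − 1.5) + 0.77 × 3.4
   = 2.5 + 1.5 + 0 + 2.618 = 6.62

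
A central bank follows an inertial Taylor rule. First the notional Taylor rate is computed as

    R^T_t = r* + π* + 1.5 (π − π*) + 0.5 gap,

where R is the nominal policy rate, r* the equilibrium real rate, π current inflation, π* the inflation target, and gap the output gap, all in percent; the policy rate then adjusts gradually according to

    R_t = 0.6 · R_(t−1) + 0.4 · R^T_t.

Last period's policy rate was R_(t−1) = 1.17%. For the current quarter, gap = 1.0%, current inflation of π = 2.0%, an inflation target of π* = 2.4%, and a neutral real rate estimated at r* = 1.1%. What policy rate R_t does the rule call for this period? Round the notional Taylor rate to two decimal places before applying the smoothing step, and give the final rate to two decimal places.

R^T_t = 1.1 + 2.4 + 1.5 × (2.0 − 2.4) + 0.5 × 1.0
   = 1.1 + 2.4 − 0.6 + 0.5 = 3.40
R_t = 0.6 × 1.17 + 0.4 × 3.40 = 0.702 + 1.36 = 2.06

2.06%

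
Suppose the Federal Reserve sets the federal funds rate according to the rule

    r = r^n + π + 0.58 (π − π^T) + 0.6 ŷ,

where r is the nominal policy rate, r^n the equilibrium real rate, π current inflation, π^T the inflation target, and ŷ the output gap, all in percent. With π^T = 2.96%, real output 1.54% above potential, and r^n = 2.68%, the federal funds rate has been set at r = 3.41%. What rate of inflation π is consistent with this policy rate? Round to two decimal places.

Output 1.54% above potential → ŷ = 1.54.
Collecting π: r = r^n + (1 + 0.58) π − 0.58 π^T + 0.6 ŷ
1.58 π = 3.41 − 2.68 + 0.58 × 2.96 − 0.6 × 1.54 = 1.5228
π = 1.5228 / 1.58 = 0.96

0.96%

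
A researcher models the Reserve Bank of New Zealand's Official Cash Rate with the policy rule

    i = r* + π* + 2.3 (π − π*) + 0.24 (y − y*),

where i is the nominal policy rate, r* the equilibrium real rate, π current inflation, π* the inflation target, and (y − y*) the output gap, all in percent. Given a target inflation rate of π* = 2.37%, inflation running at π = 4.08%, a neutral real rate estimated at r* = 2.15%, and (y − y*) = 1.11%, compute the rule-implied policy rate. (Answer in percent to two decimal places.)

8.72%

i = 2.15 + 2.37 + 2.3 × (4.08 − 2.37) + 0.24 × 1.11
   = 2.15 + 2.37 + 3.933 + 0.2664 = 8.72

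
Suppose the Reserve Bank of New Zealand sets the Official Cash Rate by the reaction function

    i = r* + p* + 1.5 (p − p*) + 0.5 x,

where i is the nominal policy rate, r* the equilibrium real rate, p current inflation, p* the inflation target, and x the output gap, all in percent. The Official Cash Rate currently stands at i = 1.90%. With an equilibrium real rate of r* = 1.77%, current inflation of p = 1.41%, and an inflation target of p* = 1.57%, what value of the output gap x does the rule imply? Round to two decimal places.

0.5 x = 1.90 − 1.77 − 1.57 − 1.5 × (1.41 − 1.57) = -1.2
x = -1.2 / 0.5 = -2.40

-2.40%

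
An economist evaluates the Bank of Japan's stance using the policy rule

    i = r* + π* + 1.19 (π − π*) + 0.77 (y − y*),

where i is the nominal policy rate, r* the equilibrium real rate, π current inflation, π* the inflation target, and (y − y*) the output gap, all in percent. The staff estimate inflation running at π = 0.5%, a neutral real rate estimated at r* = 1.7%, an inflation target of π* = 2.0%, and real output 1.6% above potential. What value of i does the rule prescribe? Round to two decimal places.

Output 1.6% above potential → (y − y*) = 1.6.
i = 1.7 + 2.0 + 1.19 × (0.5 − 2.0) + 0.77 × 1.6
   = 1.7 + 2 − 1.785 + 1.232 = 3.15

3.15%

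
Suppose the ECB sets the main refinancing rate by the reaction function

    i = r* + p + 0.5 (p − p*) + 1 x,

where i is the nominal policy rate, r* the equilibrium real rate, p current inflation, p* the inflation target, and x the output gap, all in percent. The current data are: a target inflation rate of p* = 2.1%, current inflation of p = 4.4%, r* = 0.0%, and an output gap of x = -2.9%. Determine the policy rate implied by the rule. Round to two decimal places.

i = 0.0 + 4.4 + 0.5 × (4.4 − 2.1) + 1 × (-2.9)
   = 0.0 + 4.4 + 1.15 − 2.9 = 2.65

2.65%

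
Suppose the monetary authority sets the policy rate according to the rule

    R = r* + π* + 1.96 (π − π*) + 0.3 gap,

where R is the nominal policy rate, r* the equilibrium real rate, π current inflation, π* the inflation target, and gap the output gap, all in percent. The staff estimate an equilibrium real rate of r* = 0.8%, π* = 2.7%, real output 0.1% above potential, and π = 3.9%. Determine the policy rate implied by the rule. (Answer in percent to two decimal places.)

Output 0.1% above potential → gap = 0.1.
R = 0.8 + 2.7 + 1.96 × (3.9 − 2.7) + 0.3 × 0.1
   = 0.8 + 2.7 + 2.352 + 0.03 = 5.88

5.88%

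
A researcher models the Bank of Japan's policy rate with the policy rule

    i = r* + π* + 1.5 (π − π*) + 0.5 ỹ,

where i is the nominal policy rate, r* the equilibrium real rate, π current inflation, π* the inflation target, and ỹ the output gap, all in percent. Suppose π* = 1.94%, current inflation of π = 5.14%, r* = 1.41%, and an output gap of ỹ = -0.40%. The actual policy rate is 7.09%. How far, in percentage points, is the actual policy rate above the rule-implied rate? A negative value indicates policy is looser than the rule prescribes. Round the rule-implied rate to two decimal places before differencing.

i = 1.41 + 1.94 + 1.5 × (5.14 − 1.94) + 0.5 × (-0.40)
   = 1.41 + 1.94 + 4.8 − 0.2 = 7.95
Deviation = 7.09 − 7.95 = -0.86 pp.

-0.86 pp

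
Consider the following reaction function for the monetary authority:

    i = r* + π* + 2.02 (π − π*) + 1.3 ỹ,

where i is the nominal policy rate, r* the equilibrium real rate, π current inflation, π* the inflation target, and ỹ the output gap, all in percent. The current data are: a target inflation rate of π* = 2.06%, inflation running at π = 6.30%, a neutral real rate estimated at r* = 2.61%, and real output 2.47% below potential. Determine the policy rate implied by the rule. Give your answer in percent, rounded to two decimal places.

10.02%

Output 2.47% below potential → ỹ = -2.47.
i = 2.61 + 2.06 + 2.02 × (6.30 − 2.06) + 1.3 × (-2.47)
   = 2.61 + 2.06 + 8.5648 − 3.211 = 10.02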